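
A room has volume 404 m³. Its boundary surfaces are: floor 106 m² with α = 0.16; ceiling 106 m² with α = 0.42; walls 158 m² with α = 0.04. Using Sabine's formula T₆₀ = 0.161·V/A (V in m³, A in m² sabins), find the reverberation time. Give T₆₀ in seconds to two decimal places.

0.96 s

Summing Sᵢαᵢ: 106·0.16 + 106·0.42 + 158·0.04 = 67.80 m².
T₆₀ = 0.161 × 404 / 67.80 = 0.959 s.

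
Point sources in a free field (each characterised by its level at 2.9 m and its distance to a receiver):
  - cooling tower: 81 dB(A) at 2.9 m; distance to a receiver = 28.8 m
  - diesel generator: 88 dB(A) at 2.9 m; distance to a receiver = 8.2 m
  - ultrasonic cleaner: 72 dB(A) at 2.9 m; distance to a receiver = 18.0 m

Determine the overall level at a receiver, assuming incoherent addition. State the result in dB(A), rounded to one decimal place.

First find each source's level at the receiver (point-source: −20·log₁₀(r/r_ref)), then combine on an intensity basis.
cooling tower: 81 − 20·log₁₀(28.8/2.9) = 81 − 19.94 = 61.06 dB(A).
diesel generator: 88 − 20·log₁₀(8.2/2.9) = 88 − 9.03 = 78.97 dB(A).
ultrasonic cleaner: 72 − 20·log₁₀(18.0/2.9) = 72 − 15.86 = 56.14 dB(A).
Σ 10^(L/10) = 8.060e+07 → L_total = 10·log₁₀(8.060e+07) = 79.06 dB(A).

79.1 dB(A)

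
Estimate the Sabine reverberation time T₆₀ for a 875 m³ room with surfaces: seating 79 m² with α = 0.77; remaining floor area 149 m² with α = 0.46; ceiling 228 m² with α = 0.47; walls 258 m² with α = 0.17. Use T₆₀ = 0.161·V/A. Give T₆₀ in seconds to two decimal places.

A = Σ Sᵢαᵢ = 79·0.77 + 149·0.46 + 228·0.47 + 258·0.17 = 280.39 m².
T₆₀ = 0.161 × 875 / 280.39 = 0.502 s.

0.50 s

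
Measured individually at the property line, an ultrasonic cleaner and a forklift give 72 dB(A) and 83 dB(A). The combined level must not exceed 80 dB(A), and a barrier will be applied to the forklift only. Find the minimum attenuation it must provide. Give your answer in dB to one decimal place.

3.7 dB

Everything except the forklift sums to 10^(72/10) = 1.585e+07 in linear terms, 72.00 dB(A).
To meet 80 dB(A) overall, the treated forklift may contribute at most 10^(80/10) − 1.585e+07 = 8.415e+07, i.e. 79.25 dB(A).
Required insertion loss = 83 − 79.25 = 3.75 dB.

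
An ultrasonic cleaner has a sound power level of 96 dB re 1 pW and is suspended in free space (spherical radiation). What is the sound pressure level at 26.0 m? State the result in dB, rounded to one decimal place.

56.7 dB

The power spreads over a sphere of area 4π·r², so L_p = L_w − 10·log₁₀(4π·r²).
4π·r² = 8495 m², 10·log₁₀ of that is 39.292 dB.
L_p = 96 − 39.292 = 56.71 dB.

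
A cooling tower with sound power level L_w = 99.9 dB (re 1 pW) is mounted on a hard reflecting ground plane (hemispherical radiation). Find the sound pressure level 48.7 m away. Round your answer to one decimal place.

L_p = L_w − 10·log₁₀(2π·r²) with r = 48.7 m.
2π·r² = 1.49e+04 m², 10·log₁₀ of that is 41.732 dB.
L_p = 99.9 − 41.732 = 58.17 dB.

58.2 dB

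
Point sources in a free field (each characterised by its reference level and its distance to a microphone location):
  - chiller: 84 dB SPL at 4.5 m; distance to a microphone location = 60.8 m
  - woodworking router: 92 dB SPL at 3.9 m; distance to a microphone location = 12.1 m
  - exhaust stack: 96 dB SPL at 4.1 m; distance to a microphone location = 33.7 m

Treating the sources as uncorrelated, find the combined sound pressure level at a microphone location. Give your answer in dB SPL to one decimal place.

Apply inverse-square spreading to bring every level to the receiver, then sum 10^(L/10).
chiller: 84 − 20·log₁₀(60.8/4.5) = 84 − 22.61 = 61.39 dB SPL.
woodworking router: 92 − 20·log₁₀(12.1/3.9) = 92 − 9.83 = 82.17 dB SPL.
exhaust stack: 96 − 20·log₁₀(33.7/4.1) = 96 − 18.30 = 77.70 dB SPL.
Σ 10^(L/10) = 2.250e+08 → L_total = 10·log₁₀(2.250e+08) = 83.52 dB SPL.

83.5 dB SPL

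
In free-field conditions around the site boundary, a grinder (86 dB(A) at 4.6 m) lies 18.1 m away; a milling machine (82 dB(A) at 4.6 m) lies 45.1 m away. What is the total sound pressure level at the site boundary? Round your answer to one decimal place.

74.4 dB(A)

Apply inverse-square spreading to bring every level to the receiver, then sum 10^(L/10).
grinder: 86 − 20·log₁₀(18.1/4.6) = 86 − 11.90 = 74.10 dB(A).
milling machine: 82 − 20·log₁₀(45.1/4.6) = 82 − 19.83 = 62.17 dB(A).
Σ 10^(L/10) = 2.736e+07 → L_total = 10·log₁₀(2.736e+07) = 74.37 dB(A).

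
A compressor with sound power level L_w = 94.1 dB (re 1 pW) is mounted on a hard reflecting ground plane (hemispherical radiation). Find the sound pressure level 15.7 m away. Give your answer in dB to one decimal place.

The power spreads over a hemisphere of area 2π·r², so L_p = L_w − 10·log₁₀(2π·r²).
2π·r² = 1549 m², 10·log₁₀ of that is 31.900 dB.
L_p = 94.1 − 31.900 = 62.20 dB.

62.2 dB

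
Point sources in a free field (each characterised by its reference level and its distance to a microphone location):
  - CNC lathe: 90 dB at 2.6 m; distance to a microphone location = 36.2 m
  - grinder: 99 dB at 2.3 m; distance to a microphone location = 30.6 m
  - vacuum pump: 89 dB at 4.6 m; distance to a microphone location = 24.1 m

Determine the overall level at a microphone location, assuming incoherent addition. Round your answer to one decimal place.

Apply inverse-square spreading to bring every level to the receiver, then sum 10^(L/10).
CNC lathe: 90 − 20·log₁₀(36.2/2.6) = 90 − 22.87 = 67.13 dB.
grinder: 99 − 20·log₁₀(30.6/2.3) = 99 − 22.48 = 76.52 dB.
vacuum pump: 89 − 20·log₁₀(24.1/4.6) = 89 − 14.39 = 74.61 dB.
Σ 10^(L/10) = 7.897e+07 → L_total = 10·log₁₀(7.897e+07) = 78.97 dB.

79.0 dB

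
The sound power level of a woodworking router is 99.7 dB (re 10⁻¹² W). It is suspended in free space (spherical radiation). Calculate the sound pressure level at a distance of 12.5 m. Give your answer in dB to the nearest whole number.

L_p = L_w − 10·log₁₀(4π·r²) with r = 12.5 m.
4π·r² = 1963 m², 10·log₁₀ of that is 32.930 dB.
L_p = 99.7 − 32.930 = 66.77 dB.

67 dB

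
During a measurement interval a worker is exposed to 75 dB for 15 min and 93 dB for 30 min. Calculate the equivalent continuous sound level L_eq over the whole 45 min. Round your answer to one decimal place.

91.3 dB

The energy average is taken in the linear domain: L_eq = 10·log₁₀[(Σ tᵢ·10^(Lᵢ/10))/T], T = 45 min.
Σ tᵢ·10^(Lᵢ/10) = 15·10^(75/10) + 30·10^(93/10) = 6.033e+10.
L_eq = 10·log₁₀(6.033e+10/45) = 91.27 dB.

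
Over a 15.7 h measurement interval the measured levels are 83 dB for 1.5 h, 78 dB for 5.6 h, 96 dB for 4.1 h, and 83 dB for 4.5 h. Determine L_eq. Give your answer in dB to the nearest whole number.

91 dB

L_eq = 10·log₁₀[(1/T)·Σ tᵢ·10^(Lᵢ/10)] with T = 15.7 h.
Σ tᵢ·10^(Lᵢ/10) = 1.5·10^(83/10) + 5.6·10^(78/10) + 4.1·10^(96/10) + 4.5·10^(83/10) = 1.787e+10.
L_eq = 10·log₁₀(1.787e+10/15.7) = 90.56 dB.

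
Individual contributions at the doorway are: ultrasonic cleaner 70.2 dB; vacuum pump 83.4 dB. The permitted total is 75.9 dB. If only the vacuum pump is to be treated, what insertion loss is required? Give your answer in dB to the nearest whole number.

Fixed contribution from the other source: Σ 10^(L/10) = 10^(70.2/10) = 1.047e+07 (70.20 dB).
The limit corresponds to 10^(75.9/10) = 3.890e+07; subtracting the fixed part leaves 2.843e+07 for the vacuum pump, i.e. 74.54 dB.
So the vacuum pump must be reduced from 83.4 to 74.54 dB: IL = 8.86 dB.

9 dB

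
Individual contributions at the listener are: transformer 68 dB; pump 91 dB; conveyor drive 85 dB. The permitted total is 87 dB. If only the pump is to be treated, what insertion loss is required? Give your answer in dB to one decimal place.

Fixed contribution from the other sources: Σ 10^(L/10) = 10^(68/10) + 10^(85/10) = 3.225e+08 (85.09 dB).
To meet 87 dB overall, the treated pump may contribute at most 10^(87/10) − 3.225e+08 = 1.786e+08, i.e. 82.52 dB.
Required insertion loss = 91 − 82.52 = 8.48 dB.

8.5 dB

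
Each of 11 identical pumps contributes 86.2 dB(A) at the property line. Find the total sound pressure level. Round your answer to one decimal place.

96.6 dB(A)

With 11 equal, uncorrelated contributions the intensity is 11× that of one unit, giving a rise of 10·log₁₀ 11.
L_total = 86.2 + 10·log₁₀(11) = 86.2 + 10.414 = 96.61 dB(A).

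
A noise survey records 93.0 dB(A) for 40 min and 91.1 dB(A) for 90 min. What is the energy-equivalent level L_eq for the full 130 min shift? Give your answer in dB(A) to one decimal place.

L_eq = 10·log₁₀[(1/T)·Σ tᵢ·10^(Lᵢ/10)] with T = 130 min.
Σ tᵢ·10^(Lᵢ/10) = 40·10^(93.0/10) + 90·10^(91.1/10) = 1.958e+11.
L_eq = 10·log₁₀(1.958e+11/130) = 91.78 dB(A).

91.8 dB(A)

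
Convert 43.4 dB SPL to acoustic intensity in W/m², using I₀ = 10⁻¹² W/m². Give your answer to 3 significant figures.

I/I₀ = 10^(43.4/10) = 2.188e+04, so I = 2.188e+04 × 10⁻¹² W/m².

2.19e-08 W/m²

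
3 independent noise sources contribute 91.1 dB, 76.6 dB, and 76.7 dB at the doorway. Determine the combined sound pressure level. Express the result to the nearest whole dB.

91 dB

For uncorrelated sources the intensities add, so convert each level to linear form, sum, and take 10·log₁₀ of the total.
Σ 10^(L/10) = 10^(91.1/10) + 10^(76.6/10) + 10^(76.7/10) = 1.381e+09.
L_total = 10·log₁₀(1.381e+09) = 91.40 dB.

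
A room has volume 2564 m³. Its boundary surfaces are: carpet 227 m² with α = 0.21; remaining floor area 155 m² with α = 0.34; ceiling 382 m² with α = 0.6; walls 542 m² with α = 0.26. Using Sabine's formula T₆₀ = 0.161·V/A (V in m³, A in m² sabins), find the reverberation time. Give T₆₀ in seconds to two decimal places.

Total absorption A = 227·0.21 + 155·0.34 + 382·0.6 + 542·0.26 = 470.49 m² sabins.
T₆₀ = 0.161·V/A = 0.161·2564/470.49 = 0.877 s.

0.88 s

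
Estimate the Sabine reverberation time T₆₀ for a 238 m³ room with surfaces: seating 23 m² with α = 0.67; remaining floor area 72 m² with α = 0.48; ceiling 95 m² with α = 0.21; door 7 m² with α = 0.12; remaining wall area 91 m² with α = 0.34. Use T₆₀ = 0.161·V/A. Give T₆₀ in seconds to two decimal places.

0.38 s

Total absorption A = 23·0.67 + 72·0.48 + 95·0.21 + 7·0.12 + 91·0.34 = 101.70 m² sabins.
T₆₀ = 0.161 × 238 / 101.70 = 0.377 s.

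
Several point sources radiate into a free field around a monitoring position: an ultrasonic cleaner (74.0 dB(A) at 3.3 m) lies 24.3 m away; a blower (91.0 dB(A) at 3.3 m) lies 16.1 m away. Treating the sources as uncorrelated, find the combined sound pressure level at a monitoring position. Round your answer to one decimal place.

77.3 dB(A)

Propagate each source to the receiver with L = L_ref − 20·log₁₀(r/r_ref), then add intensities.
ultrasonic cleaner: 74.0 − 20·log₁₀(24.3/3.3) = 74.0 − 17.34 = 56.66 dB(A).
blower: 91.0 − 20·log₁₀(16.1/3.3) = 91.0 − 13.77 = 77.23 dB(A).
Σ 10^(L/10) = 5.335e+07 → L_total = 10·log₁₀(5.335e+07) = 77.27 dB(A).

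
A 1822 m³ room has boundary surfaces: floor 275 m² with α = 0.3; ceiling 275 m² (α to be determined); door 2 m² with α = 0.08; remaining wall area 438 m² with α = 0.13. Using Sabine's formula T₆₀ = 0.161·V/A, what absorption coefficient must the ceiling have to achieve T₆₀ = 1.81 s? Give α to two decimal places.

0.08

From T₆₀ = 0.161·V/A, the target T₆₀ = 1.81 s needs A = 0.161·1822/1.81 = 162.07 m².
Absorption from the other surfaces = 275·0.3 + 2·0.08 + 438·0.13 = 139.60 m², so the ceiling must supply 22.47 m² over 275 m².
α = 22.47/275 = 0.082.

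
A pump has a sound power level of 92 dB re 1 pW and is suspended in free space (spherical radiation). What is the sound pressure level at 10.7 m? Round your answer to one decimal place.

L_p = L_w − 10·log₁₀(4π·r²) with r = 10.7 m.
4π·r² = 1439 m², 10·log₁₀ of that is 31.580 dB.
L_p = 92 − 31.580 = 60.42 dB.

60.4 dB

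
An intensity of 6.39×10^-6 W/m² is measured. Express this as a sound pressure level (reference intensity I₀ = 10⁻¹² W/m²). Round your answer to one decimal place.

Dividing by I₀ shifts the exponent by 12: I/I₀ = 6.39×10^6.
L = 10·(0.8055 + 6) = 68.06 dB.

68.1 dB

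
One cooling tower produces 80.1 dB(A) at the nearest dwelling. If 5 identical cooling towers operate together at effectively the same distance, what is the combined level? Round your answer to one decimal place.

87.1 dB(A)

N identical incoherent sources raise the level by 10·log₁₀ N.
L_total = 80.1 + 10·log₁₀(5) = 80.1 + 6.990 = 87.09 dB(A).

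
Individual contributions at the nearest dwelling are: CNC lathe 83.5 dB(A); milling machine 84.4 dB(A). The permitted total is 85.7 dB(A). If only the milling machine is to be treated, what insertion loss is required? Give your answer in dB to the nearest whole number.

3 dB

The untreated sources together contribute 10^(83.5/10) = 2.239e+08, i.e. 83.50 dB(A).
The limit corresponds to 10^(85.7/10) = 3.715e+08; subtracting the fixed part leaves 1.477e+08 for the milling machine, i.e. 81.69 dB(A).
So the milling machine must be reduced from 84.4 to 81.69 dB(A): IL = 2.71 dB.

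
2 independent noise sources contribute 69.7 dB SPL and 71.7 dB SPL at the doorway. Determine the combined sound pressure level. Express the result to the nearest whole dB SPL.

For uncorrelated sources the intensities add, so convert each level to linear form, sum, and take 10·log₁₀ of the total.
Σ 10^(L/10) = 10^(69.7/10) + 10^(71.7/10) = 2.412e+07.
L_total = 10·log₁₀(2.412e+07) = 73.82 dB SPL.

74 dB SPL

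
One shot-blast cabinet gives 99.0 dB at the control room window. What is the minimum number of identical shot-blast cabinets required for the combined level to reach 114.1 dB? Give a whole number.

33

N identical sources give L₁ + 10·log₁₀ N, so require 10·log₁₀ N ≥ 114.1 − 99.0 = 15.1 dB.
N ≥ 10^(15.1/10) = 32.359, so N = 33.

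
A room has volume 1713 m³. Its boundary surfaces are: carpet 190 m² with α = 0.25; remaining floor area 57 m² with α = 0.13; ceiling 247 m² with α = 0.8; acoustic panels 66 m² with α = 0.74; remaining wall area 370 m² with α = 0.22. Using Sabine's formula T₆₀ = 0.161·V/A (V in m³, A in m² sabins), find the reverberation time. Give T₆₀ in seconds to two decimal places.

Total absorption A = 190·0.25 + 57·0.13 + 247·0.8 + 66·0.74 + 370·0.22 = 382.75 m² sabins.
T₆₀ = 0.161·V/A = 0.161·1713/382.75 = 0.721 s.

0.72 s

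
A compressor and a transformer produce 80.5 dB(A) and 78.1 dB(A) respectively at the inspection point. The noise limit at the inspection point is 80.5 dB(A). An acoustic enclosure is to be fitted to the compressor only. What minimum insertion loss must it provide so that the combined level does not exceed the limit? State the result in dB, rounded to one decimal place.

3.7 dB

Fixed contribution from the other source: Σ 10^(L/10) = 10^(78.1/10) = 6.457e+07 (78.10 dB(A)).
To meet 80.5 dB(A) overall, the treated compressor may contribute at most 10^(80.5/10) − 6.457e+07 = 4.764e+07, i.e. 76.78 dB(A).
Required insertion loss = 80.5 − 76.78 = 3.72 dB.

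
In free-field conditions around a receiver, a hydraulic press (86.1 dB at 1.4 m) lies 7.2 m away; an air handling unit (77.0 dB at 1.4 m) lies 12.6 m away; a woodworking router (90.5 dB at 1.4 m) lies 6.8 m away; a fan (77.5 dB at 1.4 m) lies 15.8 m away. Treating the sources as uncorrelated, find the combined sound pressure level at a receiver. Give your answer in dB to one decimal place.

Apply inverse-square spreading to bring every level to the receiver, then sum 10^(L/10).
hydraulic press: 86.1 − 20·log₁₀(7.2/1.4) = 86.1 − 14.22 = 71.88 dB.
air handling unit: 77.0 − 20·log₁₀(12.6/1.4) = 77.0 − 19.08 = 57.92 dB.
woodworking router: 90.5 − 20·log₁₀(6.8/1.4) = 90.5 − 13.73 = 76.77 dB.
fan: 77.5 − 20·log₁₀(15.8/1.4) = 77.5 − 21.05 = 56.45 dB.
Σ 10^(L/10) = 6.402e+07 → L_total = 10·log₁₀(6.402e+07) = 78.06 dB.

78.1 dB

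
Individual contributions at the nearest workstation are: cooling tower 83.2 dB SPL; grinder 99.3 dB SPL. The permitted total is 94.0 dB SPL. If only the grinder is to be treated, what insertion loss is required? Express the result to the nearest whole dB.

Fixed contribution from the other source: Σ 10^(L/10) = 10^(83.2/10) = 2.089e+08 (83.20 dB SPL).
To meet 94.0 dB SPL overall, the treated grinder may contribute at most 10^(94.0/10) − 2.089e+08 = 2.303e+09, i.e. 93.62 dB SPL.
Required insertion loss = 99.3 − 93.62 = 5.68 dB.

6 dB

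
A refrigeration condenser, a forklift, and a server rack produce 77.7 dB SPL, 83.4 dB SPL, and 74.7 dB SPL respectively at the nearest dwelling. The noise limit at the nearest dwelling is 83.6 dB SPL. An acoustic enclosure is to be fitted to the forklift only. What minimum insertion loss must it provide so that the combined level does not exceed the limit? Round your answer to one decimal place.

Everything except the forklift sums to 10^(77.7/10) + 10^(74.7/10) = 8.840e+07 in linear terms, 79.46 dB SPL.
The limit corresponds to 10^(83.6/10) = 2.291e+08; subtracting the fixed part leaves 1.407e+08 for the forklift, i.e. 81.48 dB SPL.
So the forklift must be reduced from 83.4 to 81.48 dB SPL: IL = 1.92 dB.

1.9 dB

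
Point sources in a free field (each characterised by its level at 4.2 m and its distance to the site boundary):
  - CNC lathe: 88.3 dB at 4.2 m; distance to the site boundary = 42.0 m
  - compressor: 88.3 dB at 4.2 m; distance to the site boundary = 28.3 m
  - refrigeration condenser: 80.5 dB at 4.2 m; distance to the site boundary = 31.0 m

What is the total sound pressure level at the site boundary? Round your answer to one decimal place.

First find each source's level at the receiver (point-source: −20·log₁₀(r/r_ref)), then combine on an intensity basis.
CNC lathe: 88.3 − 20·log₁₀(42.0/4.2) = 88.3 − 20.00 = 68.30 dB.
compressor: 88.3 − 20·log₁₀(28.3/4.2) = 88.3 − 16.57 = 71.73 dB.
refrigeration condenser: 80.5 − 20·log₁₀(31.0/4.2) = 80.5 − 17.36 = 63.14 dB.
Σ 10^(L/10) = 2.371e+07 → L_total = 10·log₁₀(2.371e+07) = 73.75 dB.

73.7 dB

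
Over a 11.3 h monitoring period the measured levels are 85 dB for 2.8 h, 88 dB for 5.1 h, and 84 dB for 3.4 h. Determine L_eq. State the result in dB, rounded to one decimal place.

L_eq = 10·log₁₀[(1/T)·Σ tᵢ·10^(Lᵢ/10)] with T = 11.3 h.
Σ tᵢ·10^(Lᵢ/10) = 2.8·10^(85/10) + 5.1·10^(88/10) + 3.4·10^(84/10) = 4.957e+09.
L_eq = 10·log₁₀(4.957e+09/11.3) = 86.42 dB.

86.4 dB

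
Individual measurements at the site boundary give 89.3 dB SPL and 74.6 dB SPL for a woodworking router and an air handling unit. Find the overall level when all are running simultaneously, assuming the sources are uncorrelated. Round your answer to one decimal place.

89.4 dB SPL

For uncorrelated sources the intensities add, so convert each level to linear form, sum, and take 10·log₁₀ of the total.
Σ 10^(L/10) = 10^(89.3/10) + 10^(74.6/10) = 8.800e+08.
L_total = 10·log₁₀(8.800e+08) = 89.44 dB SPL.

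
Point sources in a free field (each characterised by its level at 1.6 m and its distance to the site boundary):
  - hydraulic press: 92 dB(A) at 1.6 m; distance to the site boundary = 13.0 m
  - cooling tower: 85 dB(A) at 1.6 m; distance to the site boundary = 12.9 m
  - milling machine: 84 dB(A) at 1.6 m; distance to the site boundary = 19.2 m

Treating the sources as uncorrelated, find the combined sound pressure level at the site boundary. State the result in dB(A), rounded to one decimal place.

Apply inverse-square spreading to bring every level to the receiver, then sum 10^(L/10).
hydraulic press: 92 − 20·log₁₀(13.0/1.6) = 92 − 18.20 = 73.80 dB(A).
cooling tower: 85 − 20·log₁₀(12.9/1.6) = 85 − 18.13 = 66.87 dB(A).
milling machine: 84 − 20·log₁₀(19.2/1.6) = 84 − 21.58 = 62.42 dB(A).
Σ 10^(L/10) = 3.062e+07 → L_total = 10·log₁₀(3.062e+07) = 74.86 dB(A).

74.9 dB(A)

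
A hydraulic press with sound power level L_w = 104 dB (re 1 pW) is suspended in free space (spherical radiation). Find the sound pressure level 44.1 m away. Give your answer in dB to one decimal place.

60.1 dB

Free-field spherical radiation: L_p = L_w − 10·log₁₀(4π·r²), r = 44.1 m.
4π·r² = 2.444e+04 m², 10·log₁₀ of that is 43.881 dB.
L_p = 104 − 43.881 = 60.12 dB.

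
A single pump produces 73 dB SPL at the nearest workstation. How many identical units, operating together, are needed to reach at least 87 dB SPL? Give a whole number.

The shortfall is 87 − 73 = 14.0 dB, and N units add 10·log₁₀ N, so need 10·log₁₀ N ≥ 14.0.
N ≥ 10^(14.0/10) = 25.119, so N = 26.

26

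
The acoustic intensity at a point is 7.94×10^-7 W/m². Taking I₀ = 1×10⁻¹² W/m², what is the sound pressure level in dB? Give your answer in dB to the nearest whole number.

Dividing by I₀ shifts the exponent by 12: I/I₀ = 7.94×10^5.
L = 10·(0.8998 + 5) = 59.00 dB.

59 dB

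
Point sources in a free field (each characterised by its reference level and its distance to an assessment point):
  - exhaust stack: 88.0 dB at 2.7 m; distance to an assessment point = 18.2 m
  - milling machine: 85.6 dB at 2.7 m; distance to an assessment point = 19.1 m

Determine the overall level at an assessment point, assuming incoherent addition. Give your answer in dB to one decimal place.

73.3 dB

First find each source's level at the receiver (point-source: −20·log₁₀(r/r_ref)), then combine on an intensity basis.
exhaust stack: 88.0 − 20·log₁₀(18.2/2.7) = 88.0 − 16.57 = 71.43 dB.
milling machine: 85.6 − 20·log₁₀(19.1/2.7) = 85.6 − 16.99 = 68.61 dB.
Σ 10^(L/10) = 2.114e+07 → L_total = 10·log₁₀(2.114e+07) = 73.25 dB.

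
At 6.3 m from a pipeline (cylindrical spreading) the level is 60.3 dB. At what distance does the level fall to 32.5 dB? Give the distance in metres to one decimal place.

The 27.8 dB drop corresponds to a distance ratio of 10^(27.8/10) for a line source.
r₂ = 6.3·10^((60.3−32.5)/10) = 6.3·10^(27.8/10) = 3796.13 m.

3796.1 m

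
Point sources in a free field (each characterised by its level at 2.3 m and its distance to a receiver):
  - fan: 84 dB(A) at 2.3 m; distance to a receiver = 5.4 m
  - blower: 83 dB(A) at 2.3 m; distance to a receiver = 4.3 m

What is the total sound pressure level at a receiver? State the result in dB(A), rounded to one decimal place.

First find each source's level at the receiver (point-source: −20·log₁₀(r/r_ref)), then combine on an intensity basis.
fan: 84 − 20·log₁₀(5.4/2.3) = 84 − 7.41 = 76.59 dB(A).
blower: 83 − 20·log₁₀(4.3/2.3) = 83 − 5.43 = 77.57 dB(A).
Σ 10^(L/10) = 1.027e+08 → L_total = 10·log₁₀(1.027e+08) = 80.11 dB(A).

80.1 dB(A)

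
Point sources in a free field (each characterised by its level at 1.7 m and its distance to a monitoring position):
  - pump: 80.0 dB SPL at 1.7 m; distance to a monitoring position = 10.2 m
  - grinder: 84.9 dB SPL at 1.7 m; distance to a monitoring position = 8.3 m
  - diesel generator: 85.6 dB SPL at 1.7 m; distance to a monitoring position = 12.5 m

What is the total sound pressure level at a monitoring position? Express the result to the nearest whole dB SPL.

First find each source's level at the receiver (point-source: −20·log₁₀(r/r_ref)), then combine on an intensity basis.
pump: 80.0 − 20·log₁₀(10.2/1.7) = 80.0 − 15.56 = 64.44 dB SPL.
grinder: 84.9 − 20·log₁₀(8.3/1.7) = 84.9 − 13.77 = 71.13 dB SPL.
diesel generator: 85.6 − 20·log₁₀(12.5/1.7) = 85.6 − 17.33 = 68.27 dB SPL.
Σ 10^(L/10) = 2.246e+07 → L_total = 10·log₁₀(2.246e+07) = 73.51 dB SPL.

74 dB SPL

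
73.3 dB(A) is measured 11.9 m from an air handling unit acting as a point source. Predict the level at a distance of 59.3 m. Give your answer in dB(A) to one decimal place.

59.3 dB(A)

Spherical spreading from a point source gives a 20·log₁₀(r₂/r₁) drop.
L₂ = 73.3 − 20·log₁₀(59.3/11.9) = 73.3 − 13.950 = 59.35 dB(A).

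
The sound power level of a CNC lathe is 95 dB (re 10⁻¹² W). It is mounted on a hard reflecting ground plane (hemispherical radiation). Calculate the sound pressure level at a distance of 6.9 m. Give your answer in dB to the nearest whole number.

70 dB

Free-field hemispherical radiation: L_p = L_w − 10·log₁₀(2π·r²), r = 6.9 m.
2π·r² = 299.1 m², 10·log₁₀ of that is 24.759 dB.
L_p = 95 − 24.759 = 70.24 dB.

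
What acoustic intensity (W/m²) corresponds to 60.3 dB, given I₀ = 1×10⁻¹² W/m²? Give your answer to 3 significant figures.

L = 10·log₁₀(I/I₀) ⇒ I = I₀·10^(L/10) = 10⁻¹² × 10^6.03.

1.07e-06 W/m²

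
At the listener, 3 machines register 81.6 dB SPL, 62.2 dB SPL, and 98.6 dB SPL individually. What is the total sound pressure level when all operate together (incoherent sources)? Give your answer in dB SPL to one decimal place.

98.7 dB SPL

Incoherent sources combine by intensity addition: L_total = 10·log₁₀(Σ 10^(L_i/10)).
Σ 10^(L/10) = 10^(81.6/10) + 10^(62.2/10) + 10^(98.6/10) = 7.391e+09.
L_total = 10·log₁₀(7.391e+09) = 98.69 dB SPL.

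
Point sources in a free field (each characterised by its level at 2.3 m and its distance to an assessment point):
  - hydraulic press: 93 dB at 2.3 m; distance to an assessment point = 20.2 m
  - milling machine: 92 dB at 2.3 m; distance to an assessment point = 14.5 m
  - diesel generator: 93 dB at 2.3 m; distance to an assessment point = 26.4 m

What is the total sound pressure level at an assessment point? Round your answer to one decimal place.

Apply inverse-square spreading to bring every level to the receiver, then sum 10^(L/10).
hydraulic press: 93 − 20·log₁₀(20.2/2.3) = 93 − 18.87 = 74.13 dB.
milling machine: 92 − 20·log₁₀(14.5/2.3) = 92 − 15.99 = 76.01 dB.
diesel generator: 93 − 20·log₁₀(26.4/2.3) = 93 − 21.20 = 71.80 dB.
Σ 10^(L/10) = 8.089e+07 → L_total = 10·log₁₀(8.089e+07) = 79.08 dB.

79.1 dB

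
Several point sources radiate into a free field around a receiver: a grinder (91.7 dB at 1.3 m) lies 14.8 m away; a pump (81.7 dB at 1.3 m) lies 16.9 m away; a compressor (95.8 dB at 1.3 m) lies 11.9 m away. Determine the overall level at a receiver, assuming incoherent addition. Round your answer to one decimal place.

Apply inverse-square spreading to bring every level to the receiver, then sum 10^(L/10).
grinder: 91.7 − 20·log₁₀(14.8/1.3) = 91.7 − 21.13 = 70.57 dB.
pump: 81.7 − 20·log₁₀(16.9/1.3) = 81.7 − 22.28 = 59.42 dB.
compressor: 95.8 − 20·log₁₀(11.9/1.3) = 95.8 − 19.23 = 76.57 dB.
Σ 10^(L/10) = 5.766e+07 → L_total = 10·log₁₀(5.766e+07) = 77.61 dB.

77.6 dB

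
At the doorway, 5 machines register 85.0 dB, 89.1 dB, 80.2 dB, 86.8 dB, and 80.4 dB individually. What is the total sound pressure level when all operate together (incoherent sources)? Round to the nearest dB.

Incoherent sources combine by intensity addition: L_total = 10·log₁₀(Σ 10^(L_i/10)).
Σ 10^(L/10) = 10^(85.0/10) + 10^(89.1/10) + 10^(80.2/10) + 10^(86.8/10) + 10^(80.4/10) = 1.822e+09.
L_total = 10·log₁₀(1.822e+09) = 92.61 dB.

93 dB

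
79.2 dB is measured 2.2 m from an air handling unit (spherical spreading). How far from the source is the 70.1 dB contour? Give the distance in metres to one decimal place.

6.3 m

For a point source L₁ − L₂ = 20·log₁₀(r₂/r₁), so r₂ = r₁·10^((L₁−L₂)/20).
r₂ = 2.2·10^((79.2−70.1)/20) = 2.2·10^(9.1/20) = 6.27 m.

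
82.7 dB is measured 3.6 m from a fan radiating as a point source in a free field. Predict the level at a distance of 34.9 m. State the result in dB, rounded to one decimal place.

Point-source attenuation: ΔL = 20·log₁₀(r₂/r₁) = 20·log₁₀(34.9/3.6) = 19.730 dB.
L₂ = 82.7 − 20·log₁₀(34.9/3.6) = 82.7 − 19.730 = 62.97 dB.

63.0 dB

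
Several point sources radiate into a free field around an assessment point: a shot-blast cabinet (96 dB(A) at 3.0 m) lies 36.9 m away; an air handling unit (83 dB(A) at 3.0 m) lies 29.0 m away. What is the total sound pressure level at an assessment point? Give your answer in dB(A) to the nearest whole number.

75 dB(A)

First find each source's level at the receiver (point-source: −20·log₁₀(r/r_ref)), then combine on an intensity basis.
shot-blast cabinet: 96 − 20·log₁₀(36.9/3.0) = 96 − 21.80 = 74.20 dB(A).
air handling unit: 83 − 20·log₁₀(29.0/3.0) = 83 − 19.71 = 63.29 dB(A).
Σ 10^(L/10) = 2.845e+07 → L_total = 10·log₁₀(2.845e+07) = 74.54 dB(A).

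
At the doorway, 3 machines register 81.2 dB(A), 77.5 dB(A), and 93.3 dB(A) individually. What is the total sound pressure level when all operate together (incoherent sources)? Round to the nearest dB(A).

For uncorrelated sources the intensities add, so convert each level to linear form, sum, and take 10·log₁₀ of the total.
Σ 10^(L/10) = 10^(81.2/10) + 10^(77.5/10) + 10^(93.3/10) = 2.326e+09.
L_total = 10·log₁₀(2.326e+09) = 93.67 dB(A).

94 dB(A)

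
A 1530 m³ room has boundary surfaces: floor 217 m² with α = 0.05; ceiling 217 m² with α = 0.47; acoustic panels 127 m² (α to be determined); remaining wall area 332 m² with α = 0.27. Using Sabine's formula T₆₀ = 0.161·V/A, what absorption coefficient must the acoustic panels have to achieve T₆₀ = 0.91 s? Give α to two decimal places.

0.54

A = 0.161·V/T₆₀ = 0.161·1530/0.91 = 270.69 m² sabins.
Absorption from the other surfaces = 217·0.05 + 217·0.47 + 332·0.27 = 202.48 m², so the acoustic panels must supply 68.21 m² over 127 m².
α = 68.21/127 = 0.537.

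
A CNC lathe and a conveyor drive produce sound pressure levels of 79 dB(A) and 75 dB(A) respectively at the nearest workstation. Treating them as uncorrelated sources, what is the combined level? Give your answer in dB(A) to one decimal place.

80.5 dB(A)

Incoherent sources combine by intensity addition: L_total = 10·log₁₀(Σ 10^(L_i/10)).
Σ 10^(L/10) = 10^(79/10) + 10^(75/10) = 1.111e+08.
L_total = 10·log₁₀(1.111e+08) = 80.46 dB(A).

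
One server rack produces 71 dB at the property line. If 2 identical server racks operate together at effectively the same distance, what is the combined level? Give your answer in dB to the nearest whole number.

74 dB

L_total = L₁ + 10·log₁₀ N for N identical incoherent sources.
L_total = 71 + 10·log₁₀(2) = 71 + 3.010 = 74.01 dB.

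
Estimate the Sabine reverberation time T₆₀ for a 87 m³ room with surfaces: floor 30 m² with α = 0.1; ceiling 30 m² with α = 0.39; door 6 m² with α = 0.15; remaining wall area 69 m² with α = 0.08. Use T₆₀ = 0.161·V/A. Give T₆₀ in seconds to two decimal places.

0.66 s

A = Σ Sᵢαᵢ = 30·0.1 + 30·0.39 + 6·0.15 + 69·0.08 = 21.12 m².
T₆₀ = 0.161·V/A = 0.161·87/21.12 = 0.663 s.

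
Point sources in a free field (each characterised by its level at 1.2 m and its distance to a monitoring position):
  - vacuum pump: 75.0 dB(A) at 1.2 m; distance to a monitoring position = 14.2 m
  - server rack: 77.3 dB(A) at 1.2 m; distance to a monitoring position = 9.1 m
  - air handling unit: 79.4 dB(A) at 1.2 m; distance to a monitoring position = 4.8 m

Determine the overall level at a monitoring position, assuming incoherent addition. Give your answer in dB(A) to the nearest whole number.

First find each source's level at the receiver (point-source: −20·log₁₀(r/r_ref)), then combine on an intensity basis.
vacuum pump: 75.0 − 20·log₁₀(14.2/1.2) = 75.0 − 21.46 = 53.54 dB(A).
server rack: 77.3 − 20·log₁₀(9.1/1.2) = 77.3 − 17.60 = 59.70 dB(A).
air handling unit: 79.4 − 20·log₁₀(4.8/1.2) = 79.4 − 12.04 = 67.36 dB(A).
Σ 10^(L/10) = 6.603e+06 → L_total = 10·log₁₀(6.603e+06) = 68.20 dB(A).

68 dB(A)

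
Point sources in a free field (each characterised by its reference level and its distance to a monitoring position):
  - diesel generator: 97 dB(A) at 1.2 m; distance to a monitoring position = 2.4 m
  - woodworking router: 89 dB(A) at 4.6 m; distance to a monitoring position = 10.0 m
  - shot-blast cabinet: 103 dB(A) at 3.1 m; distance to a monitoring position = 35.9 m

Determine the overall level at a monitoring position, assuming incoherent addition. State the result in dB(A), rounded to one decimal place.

92.0 dB(A)

First find each source's level at the receiver (point-source: −20·log₁₀(r/r_ref)), then combine on an intensity basis.
diesel generator: 97 − 20·log₁₀(2.4/1.2) = 97 − 6.02 = 90.98 dB(A).
woodworking router: 89 − 20·log₁₀(10.0/4.6) = 89 − 6.74 = 82.26 dB(A).
shot-blast cabinet: 103 − 20·log₁₀(35.9/3.1) = 103 − 21.27 = 81.73 dB(A).
Σ 10^(L/10) = 1.570e+09 → L_total = 10·log₁₀(1.570e+09) = 91.96 dB(A).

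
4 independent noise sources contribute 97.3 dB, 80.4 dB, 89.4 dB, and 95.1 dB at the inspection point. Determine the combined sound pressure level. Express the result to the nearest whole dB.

For uncorrelated sources the intensities add, so convert each level to linear form, sum, and take 10·log₁₀ of the total.
Σ 10^(L/10) = 10^(97.3/10) + 10^(80.4/10) + 10^(89.4/10) + 10^(95.1/10) = 9.587e+09.
L_total = 10·log₁₀(9.587e+09) = 99.82 dB.

100 dB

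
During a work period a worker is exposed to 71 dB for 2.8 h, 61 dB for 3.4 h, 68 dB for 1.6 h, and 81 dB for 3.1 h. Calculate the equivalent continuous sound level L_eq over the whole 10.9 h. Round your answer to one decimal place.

The energy average is taken in the linear domain: L_eq = 10·log₁₀[(Σ tᵢ·10^(Lᵢ/10))/T], T = 10.9 h.
Σ tᵢ·10^(Lᵢ/10) = 2.8·10^(71/10) + 3.4·10^(61/10) + 1.6·10^(68/10) + 3.1·10^(81/10) = 4.399e+08.
L_eq = 10·log₁₀(4.399e+08/10.9) = 76.06 dB.

76.1 dB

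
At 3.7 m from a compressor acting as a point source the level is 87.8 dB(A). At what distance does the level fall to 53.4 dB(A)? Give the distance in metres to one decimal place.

194.2 m

For a point source L₁ − L₂ = 20·log₁₀(r₂/r₁), so r₂ = r₁·10^((L₁−L₂)/20).
r₂ = 3.7·10^((87.8−53.4)/20) = 3.7·10^(34.4/20) = 194.18 m.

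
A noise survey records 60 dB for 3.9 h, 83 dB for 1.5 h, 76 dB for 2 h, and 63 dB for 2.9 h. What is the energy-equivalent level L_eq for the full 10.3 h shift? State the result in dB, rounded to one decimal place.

The energy average is taken in the linear domain: L_eq = 10·log₁₀[(Σ tᵢ·10^(Lᵢ/10))/T], T = 10.3 h.
Σ tᵢ·10^(Lᵢ/10) = 3.9·10^(60/10) + 1.5·10^(83/10) + 2·10^(76/10) + 2.9·10^(63/10) = 3.886e+08.
L_eq = 10·log₁₀(3.886e+08/10.3) = 75.77 dB.

75.8 dB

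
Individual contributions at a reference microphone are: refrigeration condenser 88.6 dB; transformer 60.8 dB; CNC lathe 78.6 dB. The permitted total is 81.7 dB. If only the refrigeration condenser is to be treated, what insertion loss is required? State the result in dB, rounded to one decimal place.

9.9 dB

The untreated sources together contribute 10^(60.8/10) + 10^(78.6/10) = 7.365e+07, i.e. 78.67 dB.
To meet 81.7 dB overall, the treated refrigeration condenser may contribute at most 10^(81.7/10) − 7.365e+07 = 7.426e+07, i.e. 78.71 dB.
So the refrigeration condenser must be reduced from 88.6 to 78.71 dB: IL = 9.89 dB.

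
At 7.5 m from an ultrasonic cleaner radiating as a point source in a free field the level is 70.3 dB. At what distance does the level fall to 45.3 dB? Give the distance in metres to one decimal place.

133.4 m

The 25.0 dB drop corresponds to a distance ratio of 10^(25.0/20) for a point source.
r₂ = 7.5·10^((70.3−45.3)/20) = 7.5·10^(25.0/20) = 133.37 m.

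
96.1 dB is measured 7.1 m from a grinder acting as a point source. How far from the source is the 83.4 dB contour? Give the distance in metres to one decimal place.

For a point source L₁ − L₂ = 20·log₁₀(r₂/r₁), so r₂ = r₁·10^((L₁−L₂)/20).
r₂ = 7.1·10^((96.1−83.4)/20) = 7.1·10^(12.7/20) = 30.64 m.

30.6 m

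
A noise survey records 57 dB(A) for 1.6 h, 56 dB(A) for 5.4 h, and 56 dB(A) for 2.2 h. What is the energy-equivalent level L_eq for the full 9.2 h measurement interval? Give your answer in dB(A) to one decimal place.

The energy average is taken in the linear domain: L_eq = 10·log₁₀[(Σ tᵢ·10^(Lᵢ/10))/T], T = 9.2 h.
Σ tᵢ·10^(Lᵢ/10) = 1.6·10^(57/10) + 5.4·10^(56/10) + 2.2·10^(56/10) = 3.828e+06.
L_eq = 10·log₁₀(3.828e+06/9.2) = 56.19 dB(A).

56.2 dB(A)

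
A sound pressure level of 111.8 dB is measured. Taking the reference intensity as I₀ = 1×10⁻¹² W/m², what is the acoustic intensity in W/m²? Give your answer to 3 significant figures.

0.151 W/m²

I/I₀ = 10^(111.8/10) = 1.514e+11, so I = 1.514e+11 × 10⁻¹² W/m².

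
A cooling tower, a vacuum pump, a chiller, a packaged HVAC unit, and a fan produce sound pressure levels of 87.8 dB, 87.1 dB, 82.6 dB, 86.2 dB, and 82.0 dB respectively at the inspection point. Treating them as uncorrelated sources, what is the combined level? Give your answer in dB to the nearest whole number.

93 dB

For uncorrelated sources the intensities add, so convert each level to linear form, sum, and take 10·log₁₀ of the total.
Σ 10^(L/10) = 10^(87.8/10) + 10^(87.1/10) + 10^(82.6/10) + 10^(86.2/10) + 10^(82.0/10) = 1.873e+09.
L_total = 10·log₁₀(1.873e+09) = 92.72 dB.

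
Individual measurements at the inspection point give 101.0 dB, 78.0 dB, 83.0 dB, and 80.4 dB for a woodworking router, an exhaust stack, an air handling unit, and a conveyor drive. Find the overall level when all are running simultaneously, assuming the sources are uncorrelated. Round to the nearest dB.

Incoherent sources combine by intensity addition: L_total = 10·log₁₀(Σ 10^(L_i/10)).
Σ 10^(L/10) = 10^(101.0/10) + 10^(78.0/10) + 10^(83.0/10) + 10^(80.4/10) = 1.296e+10.
L_total = 10·log₁₀(1.296e+10) = 101.13 dB.

101 dB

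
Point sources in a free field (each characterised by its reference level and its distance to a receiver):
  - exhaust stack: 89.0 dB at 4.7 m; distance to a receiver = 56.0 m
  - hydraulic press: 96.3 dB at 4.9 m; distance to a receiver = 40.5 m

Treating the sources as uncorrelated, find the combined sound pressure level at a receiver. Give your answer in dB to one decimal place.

78.3 dB

Propagate each source to the receiver with L = L_ref − 20·log₁₀(r/r_ref), then add intensities.
exhaust stack: 89.0 − 20·log₁₀(56.0/4.7) = 89.0 − 21.52 = 67.48 dB.
hydraulic press: 96.3 − 20·log₁₀(40.5/4.9) = 96.3 − 18.35 = 77.95 dB.
Σ 10^(L/10) = 6.804e+07 → L_total = 10·log₁₀(6.804e+07) = 78.33 dB.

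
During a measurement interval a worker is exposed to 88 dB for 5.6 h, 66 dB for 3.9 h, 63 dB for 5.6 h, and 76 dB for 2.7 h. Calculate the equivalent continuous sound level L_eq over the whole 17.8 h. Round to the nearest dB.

The energy average is taken in the linear domain: L_eq = 10·log₁₀[(Σ tᵢ·10^(Lᵢ/10))/T], T = 17.8 h.
Σ tᵢ·10^(Lᵢ/10) = 5.6·10^(88/10) + 3.9·10^(66/10) + 5.6·10^(63/10) + 2.7·10^(76/10) = 3.668e+09.
L_eq = 10·log₁₀(3.668e+09/17.8) = 83.14 dB.

83 dB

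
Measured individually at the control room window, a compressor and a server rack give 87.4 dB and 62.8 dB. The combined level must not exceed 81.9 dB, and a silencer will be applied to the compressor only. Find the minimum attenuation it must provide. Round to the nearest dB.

Everything except the compressor sums to 10^(62.8/10) = 1.905e+06 in linear terms, 62.80 dB.
The limit corresponds to 10^(81.9/10) = 1.549e+08; subtracting the fixed part leaves 1.530e+08 for the compressor, i.e. 81.85 dB.
Required insertion loss = 87.4 − 81.85 = 5.55 dB.

6 dB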